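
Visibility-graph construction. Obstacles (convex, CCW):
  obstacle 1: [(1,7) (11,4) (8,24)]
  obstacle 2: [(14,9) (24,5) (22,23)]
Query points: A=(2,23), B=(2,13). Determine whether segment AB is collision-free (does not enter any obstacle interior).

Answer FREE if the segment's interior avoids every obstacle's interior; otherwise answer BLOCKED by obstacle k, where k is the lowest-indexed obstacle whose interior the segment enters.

Obstacle 1 [(1,7) (11,4) (8,24)]:
  edge (1,7)–(11,4): clear
  edge (11,4)–(8,24): clear
  edge (8,24)–(1,7): clear
  midpoint (2,18) outside
  → clear
Obstacle 2 [(14,9) (24,5) (22,23)]:
  edge (14,9)–(24,5): clear
  edge (24,5)–(22,23): clear
  edge (22,23)–(14,9): clear
  midpoint (2,18) outside
  → clear

FREE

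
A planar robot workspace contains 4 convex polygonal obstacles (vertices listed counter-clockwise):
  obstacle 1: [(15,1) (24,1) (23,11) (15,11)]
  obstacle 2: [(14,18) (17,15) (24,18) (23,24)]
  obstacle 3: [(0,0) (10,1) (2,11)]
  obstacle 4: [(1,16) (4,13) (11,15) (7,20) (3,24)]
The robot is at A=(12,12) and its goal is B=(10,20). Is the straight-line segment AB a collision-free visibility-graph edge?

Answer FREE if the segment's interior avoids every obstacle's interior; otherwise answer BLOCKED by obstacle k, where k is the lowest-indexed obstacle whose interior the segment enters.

Obstacle 1 [(15,1) (24,1) (23,11) (15,11)]:
  edge (15,1)–(24,1): clear
  edge (24,1)–(23,11): clear
  edge (23,11)–(15,11): clear
  edge (15,11)–(15,1): clear
  midpoint (11,16) outside
  → clear
Obstacle 2 [(14,18) (17,15) (24,18) (23,24)]:
  edge (14,18)–(17,15): clear
  edge (17,15)–(24,18): clear
  edge (24,18)–(23,24): clear
  edge (23,24)–(14,18): clear
  midpoint (11,16) outside
  → clear
Obstacle 3 [(0,0) (10,1) (2,11)]:
  edge (0,0)–(10,1): clear
  edge (10,1)–(2,11): clear
  edge (2,11)–(0,0): clear
  midpoint (11,16) outside
  → clear
Obstacle 4 [(1,16) (4,13) (11,15) (7,20) (3,24)]:
  edge (1,16)–(4,13): clear
  edge (4,13)–(11,15): clear
  edge (11,15)–(7,20): clear
  edge (7,20)–(3,24): clear
  edge (3,24)–(1,16): clear
  midpoint (11,16) outside
  → clear

FREE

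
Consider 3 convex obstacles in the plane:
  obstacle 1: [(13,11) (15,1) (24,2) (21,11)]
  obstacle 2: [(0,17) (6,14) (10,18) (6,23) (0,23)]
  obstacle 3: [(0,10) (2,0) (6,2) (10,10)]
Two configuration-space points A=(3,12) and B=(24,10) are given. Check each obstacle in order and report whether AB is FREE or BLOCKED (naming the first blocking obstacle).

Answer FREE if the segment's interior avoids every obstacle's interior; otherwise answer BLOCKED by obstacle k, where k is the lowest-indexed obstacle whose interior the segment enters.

Obstacle 1 [(13,11) (15,1) (24,2) (21,11)]:
  edge (13,11)–(15,1): clear
  edge (15,1)–(24,2): clear
  edge (24,2)–(21,11): crosses AB
  edge (21,11)–(13,11): crosses AB
  → BLOCKED
Obstacle 2 [(0,17) (6,14) (10,18) (6,23) (0,23)]:
  edge (0,17)–(6,14): clear
  edge (6,14)–(10,18): clear
  edge (10,18)–(6,23): clear
  edge (6,23)–(0,23): clear
  edge (0,23)–(0,17): clear
  midpoint (27/2,11) outside
  → clear
Obstacle 3 [(0,10) (2,0) (6,2) (10,10)]:
  edge (0,10)–(2,0): clear
  edge (2,0)–(6,2): clear
  edge (6,2)–(10,10): clear
  edge (10,10)–(0,10): clear
  midpoint (27/2,11) outside
  → clear

BLOCKED by obstacle 1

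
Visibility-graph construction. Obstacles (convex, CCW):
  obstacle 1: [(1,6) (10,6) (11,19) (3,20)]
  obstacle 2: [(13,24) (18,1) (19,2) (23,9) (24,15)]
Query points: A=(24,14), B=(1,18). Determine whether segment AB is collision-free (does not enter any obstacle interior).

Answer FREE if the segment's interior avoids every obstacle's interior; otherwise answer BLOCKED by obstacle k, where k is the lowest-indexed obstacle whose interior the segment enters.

BLOCKED by obstacle 1

Obstacle 1 [(1,6) (10,6) (11,19) (3,20)]:
  edge (1,6)–(10,6): clear
  edge (10,6)–(11,19): crosses AB
  edge (11,19)–(3,20): clear
  edge (3,20)–(1,6): crosses AB
  → BLOCKED
Obstacle 2 [(13,24) (18,1) (19,2) (23,9) (24,15)]:
  edge (13,24)–(18,1): crosses AB
  edge (18,1)–(19,2): clear
  edge (19,2)–(23,9): clear
  edge (23,9)–(24,15): crosses AB
  edge (24,15)–(13,24): clear
  → BLOCKED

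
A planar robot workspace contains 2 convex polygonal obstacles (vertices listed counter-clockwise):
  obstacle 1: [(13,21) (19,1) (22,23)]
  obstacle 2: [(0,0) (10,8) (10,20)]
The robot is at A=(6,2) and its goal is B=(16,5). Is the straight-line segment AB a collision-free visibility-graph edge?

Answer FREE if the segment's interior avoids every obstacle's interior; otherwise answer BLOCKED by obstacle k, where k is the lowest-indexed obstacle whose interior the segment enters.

Obstacle 1 [(13,21) (19,1) (22,23)]:
  edge (13,21)–(19,1): clear
  edge (19,1)–(22,23): clear
  edge (22,23)–(13,21): clear
  midpoint (11,7/2) outside
  → clear
Obstacle 2 [(0,0) (10,8) (10,20)]:
  edge (0,0)–(10,8): clear
  edge (10,8)–(10,20): clear
  edge (10,20)–(0,0): clear
  midpoint (11,7/2) outside
  → clear

FREE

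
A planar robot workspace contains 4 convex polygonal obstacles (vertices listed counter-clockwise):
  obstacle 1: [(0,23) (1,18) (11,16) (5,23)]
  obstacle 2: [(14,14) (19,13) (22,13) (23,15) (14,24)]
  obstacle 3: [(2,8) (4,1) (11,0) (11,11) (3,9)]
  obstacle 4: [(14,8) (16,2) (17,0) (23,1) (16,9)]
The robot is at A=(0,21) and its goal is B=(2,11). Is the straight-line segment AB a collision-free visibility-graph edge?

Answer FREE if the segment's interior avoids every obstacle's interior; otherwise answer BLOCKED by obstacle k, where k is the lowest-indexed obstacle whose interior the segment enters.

FREE

Obstacle 1 [(0,23) (1,18) (11,16) (5,23)]:
  edge (0,23)–(1,18): clear
  edge (1,18)–(11,16): clear
  edge (11,16)–(5,23): clear
  edge (5,23)–(0,23): clear
  midpoint (1,16) outside
  → clear
Obstacle 2 [(14,14) (19,13) (22,13) (23,15) (14,24)]:
  edge (14,14)–(19,13): clear
  edge (19,13)–(22,13): clear
  edge (22,13)–(23,15): clear
  edge (23,15)–(14,24): clear
  edge (14,24)–(14,14): clear
  midpoint (1,16) outside
  → clear
Obstacle 3 [(2,8) (4,1) (11,0) (11,11) (3,9)]:
  edge (2,8)–(4,1): clear
  edge (4,1)–(11,0): clear
  edge (11,0)–(11,11): clear
  edge (11,11)–(3,9): clear
  edge (3,9)–(2,8): clear
  midpoint (1,16) outside
  → clear
Obstacle 4 [(14,8) (16,2) (17,0) (23,1) (16,9)]:
  edge (14,8)–(16,2): clear
  edge (16,2)–(17,0): clear
  edge (17,0)–(23,1): clear
  edge (23,1)–(16,9): clear
  edge (16,9)–(14,8): clear
  midpoint (1,16) outside
  → clear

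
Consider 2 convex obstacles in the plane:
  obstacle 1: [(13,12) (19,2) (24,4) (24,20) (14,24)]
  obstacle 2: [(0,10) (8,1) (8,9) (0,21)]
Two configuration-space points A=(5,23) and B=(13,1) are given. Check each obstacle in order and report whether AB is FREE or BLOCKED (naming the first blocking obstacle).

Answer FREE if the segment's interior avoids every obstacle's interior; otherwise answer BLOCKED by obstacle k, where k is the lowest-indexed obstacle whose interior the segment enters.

Obstacle 1 [(13,12) (19,2) (24,4) (24,20) (14,24)]:
  edge (13,12)–(19,2): clear
  edge (19,2)–(24,4): clear
  edge (24,4)–(24,20): clear
  edge (24,20)–(14,24): clear
  edge (14,24)–(13,12): clear
  midpoint (9,12) outside
  → clear
Obstacle 2 [(0,10) (8,1) (8,9) (0,21)]:
  edge (0,10)–(8,1): clear
  edge (8,1)–(8,9): clear
  edge (8,9)–(0,21): clear
  edge (0,21)–(0,10): clear
  midpoint (9,12) outside
  → clear

FREE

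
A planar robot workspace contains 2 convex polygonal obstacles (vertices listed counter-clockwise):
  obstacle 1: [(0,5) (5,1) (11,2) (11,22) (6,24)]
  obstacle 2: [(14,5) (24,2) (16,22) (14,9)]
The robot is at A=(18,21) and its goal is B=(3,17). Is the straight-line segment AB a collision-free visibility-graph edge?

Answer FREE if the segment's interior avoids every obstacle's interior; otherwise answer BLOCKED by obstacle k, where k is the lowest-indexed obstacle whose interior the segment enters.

BLOCKED by obstacle 1

Obstacle 1 [(0,5) (5,1) (11,2) (11,22) (6,24)]:
  edge (0,5)–(5,1): clear
  edge (5,1)–(11,2): clear
  edge (11,2)–(11,22): crosses AB
  edge (11,22)–(6,24): clear
  edge (6,24)–(0,5): crosses AB
  → BLOCKED
Obstacle 2 [(14,5) (24,2) (16,22) (14,9)]:
  edge (14,5)–(24,2): clear
  edge (24,2)–(16,22): crosses AB
  edge (16,22)–(14,9): crosses AB
  edge (14,9)–(14,5): clear
  → BLOCKED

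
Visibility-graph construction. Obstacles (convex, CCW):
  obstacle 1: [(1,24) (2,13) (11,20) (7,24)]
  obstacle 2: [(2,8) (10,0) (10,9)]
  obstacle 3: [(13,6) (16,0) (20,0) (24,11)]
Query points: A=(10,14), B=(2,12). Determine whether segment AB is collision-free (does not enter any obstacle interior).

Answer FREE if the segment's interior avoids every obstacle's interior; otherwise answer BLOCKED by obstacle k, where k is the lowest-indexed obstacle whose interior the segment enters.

Obstacle 1 [(1,24) (2,13) (11,20) (7,24)]:
  edge (1,24)–(2,13): clear
  edge (2,13)–(11,20): clear
  edge (11,20)–(7,24): clear
  edge (7,24)–(1,24): clear
  midpoint (6,13) outside
  → clear
Obstacle 2 [(2,8) (10,0) (10,9)]:
  edge (2,8)–(10,0): clear
  edge (10,0)–(10,9): clear
  edge (10,9)–(2,8): clear
  midpoint (6,13) outside
  → clear
Obstacle 3 [(13,6) (16,0) (20,0) (24,11)]:
  edge (13,6)–(16,0): clear
  edge (16,0)–(20,0): clear
  edge (20,0)–(24,11): clear
  edge (24,11)–(13,6): clear
  midpoint (6,13) outside
  → clear

FREE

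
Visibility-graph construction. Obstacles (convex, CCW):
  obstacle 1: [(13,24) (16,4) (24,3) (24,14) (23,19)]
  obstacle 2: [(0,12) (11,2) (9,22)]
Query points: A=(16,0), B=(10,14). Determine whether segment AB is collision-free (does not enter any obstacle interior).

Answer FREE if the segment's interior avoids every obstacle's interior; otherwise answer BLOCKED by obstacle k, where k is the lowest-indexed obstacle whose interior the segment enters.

Obstacle 1 [(13,24) (16,4) (24,3) (24,14) (23,19)]:
  edge (13,24)–(16,4): clear
  edge (16,4)–(24,3): clear
  edge (24,3)–(24,14): clear
  edge (24,14)–(23,19): clear
  edge (23,19)–(13,24): clear
  midpoint (13,7) outside
  → clear
Obstacle 2 [(0,12) (11,2) (9,22)]:
  edge (0,12)–(11,2): clear
  edge (11,2)–(9,22): clear
  edge (9,22)–(0,12): clear
  midpoint (13,7) outside
  → clear

FREE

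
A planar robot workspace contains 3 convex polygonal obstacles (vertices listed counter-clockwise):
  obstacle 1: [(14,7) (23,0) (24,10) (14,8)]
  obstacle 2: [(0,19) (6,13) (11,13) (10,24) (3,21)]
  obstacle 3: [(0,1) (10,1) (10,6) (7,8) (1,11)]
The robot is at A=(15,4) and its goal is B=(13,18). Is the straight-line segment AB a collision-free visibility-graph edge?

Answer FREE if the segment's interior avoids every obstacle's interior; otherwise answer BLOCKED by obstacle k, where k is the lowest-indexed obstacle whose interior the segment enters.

Obstacle 1 [(14,7) (23,0) (24,10) (14,8)]:
  edge (14,7)–(23,0): crosses AB
  edge (23,0)–(24,10): clear
  edge (24,10)–(14,8): crosses AB
  edge (14,8)–(14,7): clear
  → BLOCKED
Obstacle 2 [(0,19) (6,13) (11,13) (10,24) (3,21)]:
  edge (0,19)–(6,13): clear
  edge (6,13)–(11,13): clear
  edge (11,13)–(10,24): clear
  edge (10,24)–(3,21): clear
  edge (3,21)–(0,19): clear
  midpoint (14,11) outside
  → clear
Obstacle 3 [(0,1) (10,1) (10,6) (7,8) (1,11)]:
  edge (0,1)–(10,1): clear
  edge (10,1)–(10,6): clear
  edge (10,6)–(7,8): clear
  edge (7,8)–(1,11): clear
  edge (1,11)–(0,1): clear
  midpoint (14,11) outside
  → clear

BLOCKED by obstacle 1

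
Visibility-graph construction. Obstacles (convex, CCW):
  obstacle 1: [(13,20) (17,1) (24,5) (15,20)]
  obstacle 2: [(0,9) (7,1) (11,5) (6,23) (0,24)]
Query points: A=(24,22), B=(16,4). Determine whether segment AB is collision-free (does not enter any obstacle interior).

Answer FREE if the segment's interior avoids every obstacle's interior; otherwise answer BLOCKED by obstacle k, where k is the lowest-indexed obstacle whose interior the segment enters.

BLOCKED by obstacle 1

Obstacle 1 [(13,20) (17,1) (24,5) (15,20)]:
  edge (13,20)–(17,1): crosses AB
  edge (17,1)–(24,5): clear
  edge (24,5)–(15,20): crosses AB
  edge (15,20)–(13,20): clear
  → BLOCKED
Obstacle 2 [(0,9) (7,1) (11,5) (6,23) (0,24)]:
  edge (0,9)–(7,1): clear
  edge (7,1)–(11,5): clear
  edge (11,5)–(6,23): clear
  edge (6,23)–(0,24): clear
  edge (0,24)–(0,9): clear
  midpoint (20,13) outside
  → clear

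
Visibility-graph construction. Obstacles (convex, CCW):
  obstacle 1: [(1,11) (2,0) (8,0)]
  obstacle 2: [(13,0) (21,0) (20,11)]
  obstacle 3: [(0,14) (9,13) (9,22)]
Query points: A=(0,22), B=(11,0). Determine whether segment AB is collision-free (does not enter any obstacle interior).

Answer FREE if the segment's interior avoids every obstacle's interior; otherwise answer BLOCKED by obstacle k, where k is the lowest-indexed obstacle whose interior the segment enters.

BLOCKED by obstacle 3

Obstacle 1 [(1,11) (2,0) (8,0)]:
  edge (1,11)–(2,0): clear
  edge (2,0)–(8,0): clear
  edge (8,0)–(1,11): clear
  midpoint (11/2,11) outside
  → clear
Obstacle 2 [(13,0) (21,0) (20,11)]:
  edge (13,0)–(21,0): clear
  edge (21,0)–(20,11): clear
  edge (20,11)–(13,0): clear
  midpoint (11/2,11) outside
  → clear
Obstacle 3 [(0,14) (9,13) (9,22)]:
  edge (0,14)–(9,13): crosses AB
  edge (9,13)–(9,22): clear
  edge (9,22)–(0,14): crosses AB
  → BLOCKED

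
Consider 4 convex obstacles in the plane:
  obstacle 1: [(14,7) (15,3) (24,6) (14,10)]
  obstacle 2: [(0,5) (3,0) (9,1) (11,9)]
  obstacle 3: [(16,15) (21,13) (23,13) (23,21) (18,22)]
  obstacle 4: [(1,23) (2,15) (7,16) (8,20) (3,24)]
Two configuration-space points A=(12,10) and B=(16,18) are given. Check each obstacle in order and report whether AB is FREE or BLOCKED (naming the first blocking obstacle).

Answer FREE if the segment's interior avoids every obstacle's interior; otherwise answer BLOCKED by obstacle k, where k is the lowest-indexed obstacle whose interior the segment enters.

FREE

Obstacle 1 [(14,7) (15,3) (24,6) (14,10)]:
  edge (14,7)–(15,3): clear
  edge (15,3)–(24,6): clear
  edge (24,6)–(14,10): clear
  edge (14,10)–(14,7): clear
  midpoint (14,14) outside
  → clear
Obstacle 2 [(0,5) (3,0) (9,1) (11,9)]:
  edge (0,5)–(3,0): clear
  edge (3,0)–(9,1): clear
  edge (9,1)–(11,9): clear
  edge (11,9)–(0,5): clear
  midpoint (14,14) outside
  → clear
Obstacle 3 [(16,15) (21,13) (23,13) (23,21) (18,22)]:
  edge (16,15)–(21,13): clear
  edge (21,13)–(23,13): clear
  edge (23,13)–(23,21): clear
  edge (23,21)–(18,22): clear
  edge (18,22)–(16,15): clear
  midpoint (14,14) outside
  → clear
Obstacle 4 [(1,23) (2,15) (7,16) (8,20) (3,24)]:
  edge (1,23)–(2,15): clear
  edge (2,15)–(7,16): clear
  edge (7,16)–(8,20): clear
  edge (8,20)–(3,24): clear
  edge (3,24)–(1,23): clear
  midpoint (14,14) outside
  → clear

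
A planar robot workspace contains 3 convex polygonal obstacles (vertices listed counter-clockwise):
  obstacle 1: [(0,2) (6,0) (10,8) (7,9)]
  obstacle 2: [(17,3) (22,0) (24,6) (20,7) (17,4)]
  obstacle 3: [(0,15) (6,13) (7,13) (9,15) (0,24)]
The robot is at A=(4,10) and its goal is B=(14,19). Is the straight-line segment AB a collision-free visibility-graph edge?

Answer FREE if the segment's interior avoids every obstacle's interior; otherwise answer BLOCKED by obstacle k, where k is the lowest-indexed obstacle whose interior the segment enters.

Obstacle 1 [(0,2) (6,0) (10,8) (7,9)]:
  edge (0,2)–(6,0): clear
  edge (6,0)–(10,8): clear
  edge (10,8)–(7,9): clear
  edge (7,9)–(0,2): clear
  midpoint (9,29/2) outside
  → clear
Obstacle 2 [(17,3) (22,0) (24,6) (20,7) (17,4)]:
  edge (17,3)–(22,0): clear
  edge (22,0)–(24,6): clear
  edge (24,6)–(20,7): clear
  edge (20,7)–(17,4): clear
  edge (17,4)–(17,3): clear
  midpoint (9,29/2) outside
  → clear
Obstacle 3 [(0,15) (6,13) (7,13) (9,15) (0,24)]:
  edge (0,15)–(6,13): clear
  edge (6,13)–(7,13): clear
  edge (7,13)–(9,15): clear
  edge (9,15)–(0,24): clear
  edge (0,24)–(0,15): clear
  midpoint (9,29/2) outside
  → clear

FREE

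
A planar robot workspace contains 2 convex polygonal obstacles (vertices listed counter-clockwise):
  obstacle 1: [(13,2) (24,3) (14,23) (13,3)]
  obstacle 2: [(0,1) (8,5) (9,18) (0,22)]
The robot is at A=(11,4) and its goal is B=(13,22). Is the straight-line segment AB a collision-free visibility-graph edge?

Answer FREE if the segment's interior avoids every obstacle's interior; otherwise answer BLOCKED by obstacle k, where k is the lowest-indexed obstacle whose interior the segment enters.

Obstacle 1 [(13,2) (24,3) (14,23) (13,3)]:
  edge (13,2)–(24,3): clear
  edge (24,3)–(14,23): clear
  edge (14,23)–(13,3): clear
  edge (13,3)–(13,2): clear
  midpoint (12,13) outside
  → clear
Obstacle 2 [(0,1) (8,5) (9,18) (0,22)]:
  edge (0,1)–(8,5): clear
  edge (8,5)–(9,18): clear
  edge (9,18)–(0,22): clear
  edge (0,22)–(0,1): clear
  midpoint (12,13) outside
  → clear

FREE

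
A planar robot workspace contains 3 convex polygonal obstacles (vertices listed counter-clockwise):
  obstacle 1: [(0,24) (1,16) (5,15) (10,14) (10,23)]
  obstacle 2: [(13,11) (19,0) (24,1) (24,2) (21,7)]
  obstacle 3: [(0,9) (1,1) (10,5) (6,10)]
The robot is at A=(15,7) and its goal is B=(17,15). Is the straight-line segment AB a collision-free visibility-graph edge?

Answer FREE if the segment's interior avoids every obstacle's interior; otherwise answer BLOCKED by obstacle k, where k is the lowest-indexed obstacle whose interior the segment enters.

Obstacle 1 [(0,24) (1,16) (5,15) (10,14) (10,23)]:
  edge (0,24)–(1,16): clear
  edge (1,16)–(5,15): clear
  edge (5,15)–(10,14): clear
  edge (10,14)–(10,23): clear
  edge (10,23)–(0,24): clear
  midpoint (16,11) outside
  → clear
Obstacle 2 [(13,11) (19,0) (24,1) (24,2) (21,7)]:
  edge (13,11)–(19,0): crosses AB
  edge (19,0)–(24,1): clear
  edge (24,1)–(24,2): clear
  edge (24,2)–(21,7): clear
  edge (21,7)–(13,11): crosses AB
  → BLOCKED
Obstacle 3 [(0,9) (1,1) (10,5) (6,10)]:
  edge (0,9)–(1,1): clear
  edge (1,1)–(10,5): clear
  edge (10,5)–(6,10): clear
  edge (6,10)–(0,9): clear
  midpoint (16,11) outside
  → clear

BLOCKED by obstacle 2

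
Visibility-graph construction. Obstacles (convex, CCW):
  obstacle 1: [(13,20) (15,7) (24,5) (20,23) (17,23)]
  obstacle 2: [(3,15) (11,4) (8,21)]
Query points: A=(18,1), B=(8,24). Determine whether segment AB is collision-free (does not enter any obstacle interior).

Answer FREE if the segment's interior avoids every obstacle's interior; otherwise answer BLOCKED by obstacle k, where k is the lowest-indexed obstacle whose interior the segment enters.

Obstacle 1 [(13,20) (15,7) (24,5) (20,23) (17,23)]:
  edge (13,20)–(15,7): crosses AB
  edge (15,7)–(24,5): crosses AB
  edge (24,5)–(20,23): clear
  edge (20,23)–(17,23): clear
  edge (17,23)–(13,20): clear
  → BLOCKED
Obstacle 2 [(3,15) (11,4) (8,21)]:
  edge (3,15)–(11,4): clear
  edge (11,4)–(8,21): clear
  edge (8,21)–(3,15): clear
  midpoint (13,25/2) outside
  → clear

BLOCKED by obstacle 1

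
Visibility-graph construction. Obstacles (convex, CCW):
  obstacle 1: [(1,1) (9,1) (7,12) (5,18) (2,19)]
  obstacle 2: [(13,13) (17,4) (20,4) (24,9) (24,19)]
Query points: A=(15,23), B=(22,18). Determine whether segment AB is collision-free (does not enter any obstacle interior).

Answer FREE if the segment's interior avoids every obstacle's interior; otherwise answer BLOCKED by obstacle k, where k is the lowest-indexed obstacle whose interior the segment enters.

Obstacle 1 [(1,1) (9,1) (7,12) (5,18) (2,19)]:
  edge (1,1)–(9,1): clear
  edge (9,1)–(7,12): clear
  edge (7,12)–(5,18): clear
  edge (5,18)–(2,19): clear
  edge (2,19)–(1,1): clear
  midpoint (37/2,41/2) outside
  → clear
Obstacle 2 [(13,13) (17,4) (20,4) (24,9) (24,19)]:
  edge (13,13)–(17,4): clear
  edge (17,4)–(20,4): clear
  edge (20,4)–(24,9): clear
  edge (24,9)–(24,19): clear
  edge (24,19)–(13,13): clear
  midpoint (37/2,41/2) outside
  → clear

FREE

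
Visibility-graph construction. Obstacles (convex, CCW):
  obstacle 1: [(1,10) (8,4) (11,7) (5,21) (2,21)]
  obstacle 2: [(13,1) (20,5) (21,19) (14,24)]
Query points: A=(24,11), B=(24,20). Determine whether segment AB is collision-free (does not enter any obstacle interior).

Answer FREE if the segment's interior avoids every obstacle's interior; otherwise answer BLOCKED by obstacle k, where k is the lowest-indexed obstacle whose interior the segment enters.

FREE

Obstacle 1 [(1,10) (8,4) (11,7) (5,21) (2,21)]:
  edge (1,10)–(8,4): clear
  edge (8,4)–(11,7): clear
  edge (11,7)–(5,21): clear
  edge (5,21)–(2,21): clear
  edge (2,21)–(1,10): clear
  midpoint (24,31/2) outside
  → clear
Obstacle 2 [(13,1) (20,5) (21,19) (14,24)]:
  edge (13,1)–(20,5): clear
  edge (20,5)–(21,19): clear
  edge (21,19)–(14,24): clear
  edge (14,24)–(13,1): clear
  midpoint (24,31/2) outside
  → clear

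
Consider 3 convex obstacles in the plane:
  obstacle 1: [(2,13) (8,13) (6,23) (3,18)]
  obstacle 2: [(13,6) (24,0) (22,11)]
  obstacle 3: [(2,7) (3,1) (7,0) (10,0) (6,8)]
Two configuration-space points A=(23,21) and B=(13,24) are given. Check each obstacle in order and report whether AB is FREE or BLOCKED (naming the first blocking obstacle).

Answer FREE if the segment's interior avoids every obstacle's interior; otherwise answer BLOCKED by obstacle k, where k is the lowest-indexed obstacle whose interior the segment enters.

FREE

Obstacle 1 [(2,13) (8,13) (6,23) (3,18)]:
  edge (2,13)–(8,13): clear
  edge (8,13)–(6,23): clear
  edge (6,23)–(3,18): clear
  edge (3,18)–(2,13): clear
  midpoint (18,45/2) outside
  → clear
Obstacle 2 [(13,6) (24,0) (22,11)]:
  edge (13,6)–(24,0): clear
  edge (24,0)–(22,11): clear
  edge (22,11)–(13,6): clear
  midpoint (18,45/2) outside
  → clear
Obstacle 3 [(2,7) (3,1) (7,0) (10,0) (6,8)]:
  edge (2,7)–(3,1): clear
  edge (3,1)–(7,0): clear
  edge (7,0)–(10,0): clear
  edge (10,0)–(6,8): clear
  edge (6,8)–(2,7): clear
  midpoint (18,45/2) outside
  → clear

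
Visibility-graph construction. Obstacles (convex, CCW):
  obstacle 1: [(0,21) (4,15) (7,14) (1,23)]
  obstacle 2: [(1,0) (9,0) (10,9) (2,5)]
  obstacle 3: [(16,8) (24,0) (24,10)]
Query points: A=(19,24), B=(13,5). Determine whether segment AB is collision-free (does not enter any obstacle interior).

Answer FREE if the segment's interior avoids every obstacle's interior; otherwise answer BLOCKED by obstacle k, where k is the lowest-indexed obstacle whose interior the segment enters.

Obstacle 1 [(0,21) (4,15) (7,14) (1,23)]:
  edge (0,21)–(4,15): clear
  edge (4,15)–(7,14): clear
  edge (7,14)–(1,23): clear
  edge (1,23)–(0,21): clear
  midpoint (16,29/2) outside
  → clear
Obstacle 2 [(1,0) (9,0) (10,9) (2,5)]:
  edge (1,0)–(9,0): clear
  edge (9,0)–(10,9): clear
  edge (10,9)–(2,5): clear
  edge (2,5)–(1,0): clear
  midpoint (16,29/2) outside
  → clear
Obstacle 3 [(16,8) (24,0) (24,10)]:
  edge (16,8)–(24,0): clear
  edge (24,0)–(24,10): clear
  edge (24,10)–(16,8): clear
  midpoint (16,29/2) outside
  → clear

FREE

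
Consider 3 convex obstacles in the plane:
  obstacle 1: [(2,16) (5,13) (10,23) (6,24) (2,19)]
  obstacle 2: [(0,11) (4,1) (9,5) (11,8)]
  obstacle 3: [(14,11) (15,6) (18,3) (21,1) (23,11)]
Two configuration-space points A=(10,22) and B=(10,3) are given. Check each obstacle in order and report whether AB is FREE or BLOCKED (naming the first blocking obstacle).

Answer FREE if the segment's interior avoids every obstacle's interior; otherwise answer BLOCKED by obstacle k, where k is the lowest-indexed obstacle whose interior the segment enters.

BLOCKED by obstacle 2

Obstacle 1 [(2,16) (5,13) (10,23) (6,24) (2,19)]:
  edge (2,16)–(5,13): clear
  edge (5,13)–(10,23): clear
  edge (10,23)–(6,24): clear
  edge (6,24)–(2,19): clear
  edge (2,19)–(2,16): clear
  midpoint (10,25/2) outside
  → clear
Obstacle 2 [(0,11) (4,1) (9,5) (11,8)]:
  edge (0,11)–(4,1): clear
  edge (4,1)–(9,5): clear
  edge (9,5)–(11,8): crosses AB
  edge (11,8)–(0,11): crosses AB
  → BLOCKED
Obstacle 3 [(14,11) (15,6) (18,3) (21,1) (23,11)]:
  edge (14,11)–(15,6): clear
  edge (15,6)–(18,3): clear
  edge (18,3)–(21,1): clear
  edge (21,1)–(23,11): clear
  edge (23,11)–(14,11): clear
  midpoint (10,25/2) outside
  → clear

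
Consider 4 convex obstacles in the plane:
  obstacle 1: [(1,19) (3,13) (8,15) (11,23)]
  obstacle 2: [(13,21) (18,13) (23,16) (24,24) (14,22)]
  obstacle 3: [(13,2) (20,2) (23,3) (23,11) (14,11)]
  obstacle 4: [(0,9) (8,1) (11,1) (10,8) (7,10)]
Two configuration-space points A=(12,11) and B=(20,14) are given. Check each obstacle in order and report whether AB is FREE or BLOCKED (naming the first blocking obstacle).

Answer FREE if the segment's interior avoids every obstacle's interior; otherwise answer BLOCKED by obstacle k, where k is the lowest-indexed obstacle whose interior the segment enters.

Obstacle 1 [(1,19) (3,13) (8,15) (11,23)]:
  edge (1,19)–(3,13): clear
  edge (3,13)–(8,15): clear
  edge (8,15)–(11,23): clear
  edge (11,23)–(1,19): clear
  midpoint (16,25/2) outside
  → clear
Obstacle 2 [(13,21) (18,13) (23,16) (24,24) (14,22)]:
  edge (13,21)–(18,13): crosses AB
  edge (18,13)–(23,16): crosses AB
  edge (23,16)–(24,24): clear
  edge (24,24)–(14,22): clear
  edge (14,22)–(13,21): clear
  → BLOCKED
Obstacle 3 [(13,2) (20,2) (23,3) (23,11) (14,11)]:
  edge (13,2)–(20,2): clear
  edge (20,2)–(23,3): clear
  edge (23,3)–(23,11): clear
  edge (23,11)–(14,11): clear
  edge (14,11)–(13,2): clear
  midpoint (16,25/2) outside
  → clear
Obstacle 4 [(0,9) (8,1) (11,1) (10,8) (7,10)]:
  edge (0,9)–(8,1): clear
  edge (8,1)–(11,1): clear
  edge (11,1)–(10,8): clear
  edge (10,8)–(7,10): clear
  edge (7,10)–(0,9): clear
  midpoint (16,25/2) outside
  → clear

BLOCKED by obstacle 2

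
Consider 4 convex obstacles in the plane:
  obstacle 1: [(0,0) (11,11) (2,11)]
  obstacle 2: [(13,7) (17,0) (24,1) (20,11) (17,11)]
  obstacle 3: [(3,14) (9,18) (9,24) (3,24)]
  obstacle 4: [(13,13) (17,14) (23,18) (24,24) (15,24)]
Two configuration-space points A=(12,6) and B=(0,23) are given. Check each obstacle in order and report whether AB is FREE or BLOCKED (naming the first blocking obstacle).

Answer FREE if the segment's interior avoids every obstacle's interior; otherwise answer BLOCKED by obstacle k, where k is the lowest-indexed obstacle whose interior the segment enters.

Obstacle 1 [(0,0) (11,11) (2,11)]:
  edge (0,0)–(11,11): crosses AB
  edge (11,11)–(2,11): crosses AB
  edge (2,11)–(0,0): clear
  → BLOCKED
Obstacle 2 [(13,7) (17,0) (24,1) (20,11) (17,11)]:
  edge (13,7)–(17,0): clear
  edge (17,0)–(24,1): clear
  edge (24,1)–(20,11): clear
  edge (20,11)–(17,11): clear
  edge (17,11)–(13,7): clear
  midpoint (6,29/2) outside
  → clear
Obstacle 3 [(3,14) (9,18) (9,24) (3,24)]:
  edge (3,14)–(9,18): crosses AB
  edge (9,18)–(9,24): clear
  edge (9,24)–(3,24): clear
  edge (3,24)–(3,14): crosses AB
  → BLOCKED
Obstacle 4 [(13,13) (17,14) (23,18) (24,24) (15,24)]:
  edge (13,13)–(17,14): clear
  edge (17,14)–(23,18): clear
  edge (23,18)–(24,24): clear
  edge (24,24)–(15,24): clear
  edge (15,24)–(13,13): clear
  midpoint (6,29/2) outside
  → clear

BLOCKED by obstacle 1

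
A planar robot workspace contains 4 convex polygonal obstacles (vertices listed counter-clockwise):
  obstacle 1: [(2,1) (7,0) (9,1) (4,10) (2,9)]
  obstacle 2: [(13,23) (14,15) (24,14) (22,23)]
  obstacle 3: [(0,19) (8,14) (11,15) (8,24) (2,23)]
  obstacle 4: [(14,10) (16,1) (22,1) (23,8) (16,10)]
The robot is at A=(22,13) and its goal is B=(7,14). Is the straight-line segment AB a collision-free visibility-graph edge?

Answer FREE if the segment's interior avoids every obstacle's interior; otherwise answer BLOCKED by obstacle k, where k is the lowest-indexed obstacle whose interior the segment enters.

FREE

Obstacle 1 [(2,1) (7,0) (9,1) (4,10) (2,9)]:
  edge (2,1)–(7,0): clear
  edge (7,0)–(9,1): clear
  edge (9,1)–(4,10): clear
  edge (4,10)–(2,9): clear
  edge (2,9)–(2,1): clear
  midpoint (29/2,27/2) outside
  → clear
Obstacle 2 [(13,23) (14,15) (24,14) (22,23)]:
  edge (13,23)–(14,15): clear
  edge (14,15)–(24,14): clear
  edge (24,14)–(22,23): clear
  edge (22,23)–(13,23): clear
  midpoint (29/2,27/2) outside
  → clear
Obstacle 3 [(0,19) (8,14) (11,15) (8,24) (2,23)]:
  edge (0,19)–(8,14): clear
  edge (8,14)–(11,15): clear
  edge (11,15)–(8,24): clear
  edge (8,24)–(2,23): clear
  edge (2,23)–(0,19): clear
  midpoint (29/2,27/2) outside
  → clear
Obstacle 4 [(14,10) (16,1) (22,1) (23,8) (16,10)]:
  edge (14,10)–(16,1): clear
  edge (16,1)–(22,1): clear
  edge (22,1)–(23,8): clear
  edge (23,8)–(16,10): clear
  edge (16,10)–(14,10): clear
  midpoint (29/2,27/2) outside
  → clear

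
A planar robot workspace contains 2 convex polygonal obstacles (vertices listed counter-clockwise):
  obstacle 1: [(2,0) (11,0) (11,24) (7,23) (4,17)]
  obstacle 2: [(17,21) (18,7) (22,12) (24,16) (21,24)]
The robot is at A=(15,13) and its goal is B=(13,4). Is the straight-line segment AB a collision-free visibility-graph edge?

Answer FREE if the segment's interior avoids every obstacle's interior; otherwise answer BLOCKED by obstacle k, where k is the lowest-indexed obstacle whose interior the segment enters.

Obstacle 1 [(2,0) (11,0) (11,24) (7,23) (4,17)]:
  edge (2,0)–(11,0): clear
  edge (11,0)–(11,24): clear
  edge (11,24)–(7,23): clear
  edge (7,23)–(4,17): clear
  edge (4,17)–(2,0): clear
  midpoint (14,17/2) outside
  → clear
Obstacle 2 [(17,21) (18,7) (22,12) (24,16) (21,24)]:
  edge (17,21)–(18,7): clear
  edge (18,7)–(22,12): clear
  edge (22,12)–(24,16): clear
  edge (24,16)–(21,24): clear
  edge (21,24)–(17,21): clear
  midpoint (14,17/2) outside
  → clear

FREE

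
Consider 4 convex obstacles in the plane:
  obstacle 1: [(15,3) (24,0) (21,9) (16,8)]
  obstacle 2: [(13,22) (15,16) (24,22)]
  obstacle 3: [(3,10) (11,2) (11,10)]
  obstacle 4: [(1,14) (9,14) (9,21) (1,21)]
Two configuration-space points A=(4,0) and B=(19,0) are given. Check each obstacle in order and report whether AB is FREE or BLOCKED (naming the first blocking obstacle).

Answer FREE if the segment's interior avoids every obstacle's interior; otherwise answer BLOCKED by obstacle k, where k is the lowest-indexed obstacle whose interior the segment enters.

FREE

Obstacle 1 [(15,3) (24,0) (21,9) (16,8)]:
  edge (15,3)–(24,0): clear
  edge (24,0)–(21,9): clear
  edge (21,9)–(16,8): clear
  edge (16,8)–(15,3): clear
  midpoint (23/2,0) outside
  → clear
Obstacle 2 [(13,22) (15,16) (24,22)]:
  edge (13,22)–(15,16): clear
  edge (15,16)–(24,22): clear
  edge (24,22)–(13,22): clear
  midpoint (23/2,0) outside
  → clear
Obstacle 3 [(3,10) (11,2) (11,10)]:
  edge (3,10)–(11,2): clear
  edge (11,2)–(11,10): clear
  edge (11,10)–(3,10): clear
  midpoint (23/2,0) outside
  → clear
Obstacle 4 [(1,14) (9,14) (9,21) (1,21)]:
  edge (1,14)–(9,14): clear
  edge (9,14)–(9,21): clear
  edge (9,21)–(1,21): clear
  edge (1,21)–(1,14): clear
  midpoint (23/2,0) outside
  → clear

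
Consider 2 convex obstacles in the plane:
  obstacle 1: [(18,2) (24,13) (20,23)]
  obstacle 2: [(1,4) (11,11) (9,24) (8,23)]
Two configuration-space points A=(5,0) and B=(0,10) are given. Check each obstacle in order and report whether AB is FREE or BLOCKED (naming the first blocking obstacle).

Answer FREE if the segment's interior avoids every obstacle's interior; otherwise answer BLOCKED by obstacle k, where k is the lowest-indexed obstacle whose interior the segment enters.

BLOCKED by obstacle 2

Obstacle 1 [(18,2) (24,13) (20,23)]:
  edge (18,2)–(24,13): clear
  edge (24,13)–(20,23): clear
  edge (20,23)–(18,2): clear
  midpoint (5/2,5) outside
  → clear
Obstacle 2 [(1,4) (11,11) (9,24) (8,23)]:
  edge (1,4)–(11,11): crosses AB
  edge (11,11)–(9,24): clear
  edge (9,24)–(8,23): clear
  edge (8,23)–(1,4): crosses AB
  → BLOCKED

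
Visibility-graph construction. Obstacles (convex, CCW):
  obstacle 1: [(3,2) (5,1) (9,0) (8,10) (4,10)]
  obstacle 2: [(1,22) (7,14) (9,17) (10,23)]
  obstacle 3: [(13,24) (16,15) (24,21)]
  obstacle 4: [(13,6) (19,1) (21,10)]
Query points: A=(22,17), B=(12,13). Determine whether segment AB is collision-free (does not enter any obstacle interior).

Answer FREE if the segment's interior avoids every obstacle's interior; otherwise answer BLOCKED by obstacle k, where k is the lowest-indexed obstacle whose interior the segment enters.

Obstacle 1 [(3,2) (5,1) (9,0) (8,10) (4,10)]:
  edge (3,2)–(5,1): clear
  edge (5,1)–(9,0): clear
  edge (9,0)–(8,10): clear
  edge (8,10)–(4,10): clear
  edge (4,10)–(3,2): clear
  midpoint (17,15) outside
  → clear
Obstacle 2 [(1,22) (7,14) (9,17) (10,23)]:
  edge (1,22)–(7,14): clear
  edge (7,14)–(9,17): clear
  edge (9,17)–(10,23): clear
  edge (10,23)–(1,22): clear
  midpoint (17,15) outside
  → clear
Obstacle 3 [(13,24) (16,15) (24,21)]:
  edge (13,24)–(16,15): clear
  edge (16,15)–(24,21): clear
  edge (24,21)–(13,24): clear
  midpoint (17,15) outside
  → clear
Obstacle 4 [(13,6) (19,1) (21,10)]:
  edge (13,6)–(19,1): clear
  edge (19,1)–(21,10): clear
  edge (21,10)–(13,6): clear
  midpoint (17,15) outside
  → clear

FREE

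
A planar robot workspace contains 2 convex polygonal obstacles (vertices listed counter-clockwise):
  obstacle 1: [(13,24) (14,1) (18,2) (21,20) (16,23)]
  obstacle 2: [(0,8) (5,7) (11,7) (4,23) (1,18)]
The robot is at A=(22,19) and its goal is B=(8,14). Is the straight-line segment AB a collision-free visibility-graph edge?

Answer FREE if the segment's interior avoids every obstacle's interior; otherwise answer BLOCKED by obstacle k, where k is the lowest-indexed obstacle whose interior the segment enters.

Obstacle 1 [(13,24) (14,1) (18,2) (21,20) (16,23)]:
  edge (13,24)–(14,1): crosses AB
  edge (14,1)–(18,2): clear
  edge (18,2)–(21,20): crosses AB
  edge (21,20)–(16,23): clear
  edge (16,23)–(13,24): clear
  → BLOCKED
Obstacle 2 [(0,8) (5,7) (11,7) (4,23) (1,18)]:
  edge (0,8)–(5,7): clear
  edge (5,7)–(11,7): clear
  edge (11,7)–(4,23): clear
  edge (4,23)–(1,18): clear
  edge (1,18)–(0,8): clear
  midpoint (15,33/2) outside
  → clear

BLOCKED by obstacle 1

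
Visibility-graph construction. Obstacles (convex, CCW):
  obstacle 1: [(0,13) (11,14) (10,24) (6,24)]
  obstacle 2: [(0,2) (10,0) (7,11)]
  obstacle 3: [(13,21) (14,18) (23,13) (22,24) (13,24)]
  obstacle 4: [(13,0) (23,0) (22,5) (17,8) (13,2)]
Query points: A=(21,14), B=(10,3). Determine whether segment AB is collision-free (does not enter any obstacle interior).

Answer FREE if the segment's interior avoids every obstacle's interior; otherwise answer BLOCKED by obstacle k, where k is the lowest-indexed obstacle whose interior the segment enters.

FREE

Obstacle 1 [(0,13) (11,14) (10,24) (6,24)]:
  edge (0,13)–(11,14): clear
  edge (11,14)–(10,24): clear
  edge (10,24)–(6,24): clear
  edge (6,24)–(0,13): clear
  midpoint (31/2,17/2) outside
  → clear
Obstacle 2 [(0,2) (10,0) (7,11)]:
  edge (0,2)–(10,0): clear
  edge (10,0)–(7,11): clear
  edge (7,11)–(0,2): clear
  midpoint (31/2,17/2) outside
  → clear
Obstacle 3 [(13,21) (14,18) (23,13) (22,24) (13,24)]:
  edge (13,21)–(14,18): clear
  edge (14,18)–(23,13): clear
  edge (23,13)–(22,24): clear
  edge (22,24)–(13,24): clear
  edge (13,24)–(13,21): clear
  midpoint (31/2,17/2) outside
  → clear
Obstacle 4 [(13,0) (23,0) (22,5) (17,8) (13,2)]:
  edge (13,0)–(23,0): clear
  edge (23,0)–(22,5): clear
  edge (22,5)–(17,8): clear
  edge (17,8)–(13,2): clear
  edge (13,2)–(13,0): clear
  midpoint (31/2,17/2) outside
  → clear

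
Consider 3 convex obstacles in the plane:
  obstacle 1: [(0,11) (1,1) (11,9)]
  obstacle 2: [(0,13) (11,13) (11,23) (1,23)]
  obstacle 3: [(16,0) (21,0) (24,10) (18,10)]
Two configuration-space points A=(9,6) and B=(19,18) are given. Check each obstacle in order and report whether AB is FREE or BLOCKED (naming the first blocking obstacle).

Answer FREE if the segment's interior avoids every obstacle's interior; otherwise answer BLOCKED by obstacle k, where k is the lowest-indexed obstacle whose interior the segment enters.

FREE

Obstacle 1 [(0,11) (1,1) (11,9)]:
  edge (0,11)–(1,1): clear
  edge (1,1)–(11,9): clear
  edge (11,9)–(0,11): clear
  midpoint (14,12) outside
  → clear
Obstacle 2 [(0,13) (11,13) (11,23) (1,23)]:
  edge (0,13)–(11,13): clear
  edge (11,13)–(11,23): clear
  edge (11,23)–(1,23): clear
  edge (1,23)–(0,13): clear
  midpoint (14,12) outside
  → clear
Obstacle 3 [(16,0) (21,0) (24,10) (18,10)]:
  edge (16,0)–(21,0): clear
  edge (21,0)–(24,10): clear
  edge (24,10)–(18,10): clear
  edge (18,10)–(16,0): clear
  midpoint (14,12) outside
  → clear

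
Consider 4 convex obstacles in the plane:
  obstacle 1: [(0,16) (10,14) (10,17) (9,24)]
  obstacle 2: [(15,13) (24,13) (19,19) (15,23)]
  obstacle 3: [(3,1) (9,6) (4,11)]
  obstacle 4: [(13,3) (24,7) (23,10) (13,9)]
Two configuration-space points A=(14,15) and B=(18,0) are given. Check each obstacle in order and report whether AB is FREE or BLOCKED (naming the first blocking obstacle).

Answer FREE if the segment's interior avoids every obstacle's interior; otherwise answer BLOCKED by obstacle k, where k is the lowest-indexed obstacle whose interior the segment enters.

BLOCKED by obstacle 4

Obstacle 1 [(0,16) (10,14) (10,17) (9,24)]:
  edge (0,16)–(10,14): clear
  edge (10,14)–(10,17): clear
  edge (10,17)–(9,24): clear
  edge (9,24)–(0,16): clear
  midpoint (16,15/2) outside
  → clear
Obstacle 2 [(15,13) (24,13) (19,19) (15,23)]:
  edge (15,13)–(24,13): clear
  edge (24,13)–(19,19): clear
  edge (19,19)–(15,23): clear
  edge (15,23)–(15,13): clear
  midpoint (16,15/2) outside
  → clear
Obstacle 3 [(3,1) (9,6) (4,11)]:
  edge (3,1)–(9,6): clear
  edge (9,6)–(4,11): clear
  edge (4,11)–(3,1): clear
  midpoint (16,15/2) outside
  → clear
Obstacle 4 [(13,3) (24,7) (23,10) (13,9)]:
  edge (13,3)–(24,7): crosses AB
  edge (24,7)–(23,10): clear
  edge (23,10)–(13,9): crosses AB
  edge (13,9)–(13,3): clear
  → BLOCKED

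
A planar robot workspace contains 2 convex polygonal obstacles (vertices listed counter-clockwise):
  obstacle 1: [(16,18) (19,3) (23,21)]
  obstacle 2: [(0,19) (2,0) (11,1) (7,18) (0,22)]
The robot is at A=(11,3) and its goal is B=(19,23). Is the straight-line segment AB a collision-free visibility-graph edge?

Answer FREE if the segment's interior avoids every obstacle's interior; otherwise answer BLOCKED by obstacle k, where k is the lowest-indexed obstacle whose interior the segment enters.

BLOCKED by obstacle 1

Obstacle 1 [(16,18) (19,3) (23,21)]:
  edge (16,18)–(19,3): crosses AB
  edge (19,3)–(23,21): clear
  edge (23,21)–(16,18): crosses AB
  → BLOCKED
Obstacle 2 [(0,19) (2,0) (11,1) (7,18) (0,22)]:
  edge (0,19)–(2,0): clear
  edge (2,0)–(11,1): clear
  edge (11,1)–(7,18): clear
  edge (7,18)–(0,22): clear
  edge (0,22)–(0,19): clear
  midpoint (15,13) outside
  → clear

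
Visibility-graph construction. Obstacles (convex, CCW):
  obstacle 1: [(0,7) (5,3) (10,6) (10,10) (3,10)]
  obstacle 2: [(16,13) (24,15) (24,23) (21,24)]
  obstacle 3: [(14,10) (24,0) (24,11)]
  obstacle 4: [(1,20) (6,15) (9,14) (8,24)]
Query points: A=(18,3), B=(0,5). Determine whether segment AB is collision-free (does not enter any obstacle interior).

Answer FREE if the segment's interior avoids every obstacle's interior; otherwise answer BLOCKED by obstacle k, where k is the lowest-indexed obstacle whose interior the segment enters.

BLOCKED by obstacle 1

Obstacle 1 [(0,7) (5,3) (10,6) (10,10) (3,10)]:
  edge (0,7)–(5,3): crosses AB
  edge (5,3)–(10,6): crosses AB
  edge (10,6)–(10,10): clear
  edge (10,10)–(3,10): clear
  edge (3,10)–(0,7): clear
  → BLOCKED
Obstacle 2 [(16,13) (24,15) (24,23) (21,24)]:
  edge (16,13)–(24,15): clear
  edge (24,15)–(24,23): clear
  edge (24,23)–(21,24): clear
  edge (21,24)–(16,13): clear
  midpoint (9,4) outside
  → clear
Obstacle 3 [(14,10) (24,0) (24,11)]:
  edge (14,10)–(24,0): clear
  edge (24,0)–(24,11): clear
  edge (24,11)–(14,10): clear
  midpoint (9,4) outside
  → clear
Obstacle 4 [(1,20) (6,15) (9,14) (8,24)]:
  edge (1,20)–(6,15): clear
  edge (6,15)–(9,14): clear
  edge (9,14)–(8,24): clear
  edge (8,24)–(1,20): clear
  midpoint (9,4) outside
  → clear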